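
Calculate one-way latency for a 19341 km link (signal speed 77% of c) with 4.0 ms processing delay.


Speed = 0.77 * 3e5 km/s = 231000 km/s
Propagation delay = 19341 / 231000 = 0.0837 s = 83.7273 ms
Processing delay = 4.0 ms
Total one-way latency = 87.7273 ms


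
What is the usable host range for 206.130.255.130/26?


Network: 206.130.255.128
Broadcast: 206.130.255.191
First usable = network + 1
Last usable = broadcast - 1
Range: 206.130.255.129 to 206.130.255.190


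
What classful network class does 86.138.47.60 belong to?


First octet: 86
Binary: 01010110
0xxxxxxx -> Class A (1-126)
Class A, default mask 255.0.0.0 (/8)


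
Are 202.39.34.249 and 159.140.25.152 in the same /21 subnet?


Mask: 255.255.248.0
202.39.34.249 AND mask = 202.39.32.0
159.140.25.152 AND mask = 159.140.24.0
No, different subnets (202.39.32.0 vs 159.140.24.0)


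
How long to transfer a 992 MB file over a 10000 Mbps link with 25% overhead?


Effective throughput = 10000 * (1 - 25/100) = 7500 Mbps
File size in Mb = 992 * 8 = 7936 Mb
Time = 7936 / 7500
Time = 1.0581 seconds


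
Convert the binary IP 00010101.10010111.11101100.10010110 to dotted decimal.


00010101 = 21
10010111 = 151
11101100 = 236
10010110 = 150
IP: 21.151.236.150


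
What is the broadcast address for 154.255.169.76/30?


Network: 154.255.169.76/30
Host bits = 2
Set all host bits to 1:
Broadcast: 154.255.169.79


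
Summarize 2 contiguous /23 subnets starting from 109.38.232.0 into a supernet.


Original prefix: /23
Number of subnets: 2 = 2^1
New prefix = 23 - 1 = 22
Supernet: 109.38.232.0/22


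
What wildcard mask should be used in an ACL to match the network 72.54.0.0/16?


Subnet mask: 255.255.0.0
Wildcard = 255.255.255.255 - subnet mask
255 - 255 = 0
255 - 255 = 0
255 - 0 = 255
255 - 0 = 255
Wildcard: 0.0.255.255


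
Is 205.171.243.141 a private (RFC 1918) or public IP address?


RFC 1918 private ranges:
  10.0.0.0/8 (10.0.0.0 - 10.255.255.255)
  172.16.0.0/12 (172.16.0.0 - 172.31.255.255)
  192.168.0.0/16 (192.168.0.0 - 192.168.255.255)
Public (not in any RFC 1918 range)


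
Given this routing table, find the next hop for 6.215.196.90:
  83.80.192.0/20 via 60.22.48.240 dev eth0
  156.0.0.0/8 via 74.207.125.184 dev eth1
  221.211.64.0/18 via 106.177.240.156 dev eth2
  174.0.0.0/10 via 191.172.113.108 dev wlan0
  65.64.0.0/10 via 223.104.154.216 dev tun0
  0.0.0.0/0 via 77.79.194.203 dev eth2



Longest prefix match for 6.215.196.90:
  /20 83.80.192.0: no
  /8 156.0.0.0: no
  /18 221.211.64.0: no
  /10 174.0.0.0: no
  /10 65.64.0.0: no
  /0 0.0.0.0: MATCH
Selected: next-hop 77.79.194.203 via eth2 (matched /0)


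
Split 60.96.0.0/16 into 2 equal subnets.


New prefix = 16 + 1 = 17
Each subnet has 32768 addresses
  60.96.0.0/17
  60.96.128.0/17
Subnets: 60.96.0.0/17, 60.96.128.0/17


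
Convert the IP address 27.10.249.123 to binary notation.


27 = 00011011
10 = 00001010
249 = 11111001
123 = 01111011
Binary: 00011011.00001010.11111001.01111011


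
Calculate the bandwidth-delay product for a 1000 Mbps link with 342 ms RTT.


BDP = bandwidth * RTT
= 1000 Mbps * 342 ms
= 1000 * 1e6 * 342 / 1000 bits
= 342000000 bits
= 42750000 bytes
= 41748.0469 KB
BDP = 342000000 bits (42750000 bytes)


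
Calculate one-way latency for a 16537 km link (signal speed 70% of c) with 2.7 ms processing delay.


Speed = 0.7 * 3e5 km/s = 210000 km/s
Propagation delay = 16537 / 210000 = 0.0787 s = 78.7476 ms
Processing delay = 2.7 ms
Total one-way latency = 81.4476 ms


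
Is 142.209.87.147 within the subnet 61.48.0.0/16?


Subnet network: 61.48.0.0
Test IP AND mask: 142.209.0.0
No, 142.209.87.147 is not in 61.48.0.0/16


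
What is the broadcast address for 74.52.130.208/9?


Network: 74.0.0.0/9
Host bits = 23
Set all host bits to 1:
Broadcast: 74.127.255.255


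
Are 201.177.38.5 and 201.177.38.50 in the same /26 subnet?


Mask: 255.255.255.192
201.177.38.5 AND mask = 201.177.38.0
201.177.38.50 AND mask = 201.177.38.0
Yes, same subnet (201.177.38.0)


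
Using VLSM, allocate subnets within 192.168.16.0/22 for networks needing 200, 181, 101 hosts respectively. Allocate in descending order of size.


200 hosts -> /24 (254 usable): 192.168.16.0/24
181 hosts -> /24 (254 usable): 192.168.17.0/24
101 hosts -> /25 (126 usable): 192.168.18.0/25
Allocation: 192.168.16.0/24 (200 hosts, 254 usable); 192.168.17.0/24 (181 hosts, 254 usable); 192.168.18.0/25 (101 hosts, 126 usable)


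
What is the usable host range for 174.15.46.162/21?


Network: 174.15.40.0
Broadcast: 174.15.47.255
First usable = network + 1
Last usable = broadcast - 1
Range: 174.15.40.1 to 174.15.47.254


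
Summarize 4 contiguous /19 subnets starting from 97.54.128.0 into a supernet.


Original prefix: /19
Number of subnets: 4 = 2^2
New prefix = 19 - 2 = 17
Supernet: 97.54.128.0/17


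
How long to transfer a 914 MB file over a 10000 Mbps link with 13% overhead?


Effective throughput = 10000 * (1 - 13/100) = 8700 Mbps
File size in Mb = 914 * 8 = 7312 Mb
Time = 7312 / 8700
Time = 0.8405 seconds


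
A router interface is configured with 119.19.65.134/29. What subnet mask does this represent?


/29 means 29 network bits, 3 host bits
Binary: 11111111111111111111111111111000
Mask: 255.255.255.248


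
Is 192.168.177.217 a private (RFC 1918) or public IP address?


RFC 1918 private ranges:
  10.0.0.0/8 (10.0.0.0 - 10.255.255.255)
  172.16.0.0/12 (172.16.0.0 - 172.31.255.255)
  192.168.0.0/16 (192.168.0.0 - 192.168.255.255)
Private (in 192.168.0.0/16)


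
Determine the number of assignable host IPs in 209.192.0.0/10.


Host bits = 32 - 10 = 22
Total addresses = 2^22 = 4194304
Usable = total - 2 (network and broadcast)
Usable hosts: 4194302


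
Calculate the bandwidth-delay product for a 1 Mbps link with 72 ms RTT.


BDP = bandwidth * RTT
= 1 Mbps * 72 ms
= 1 * 1e6 * 72 / 1000 bits
= 72000 bits
= 9000 bytes
= 8.7891 KB
BDP = 72000 bits (9000 bytes)


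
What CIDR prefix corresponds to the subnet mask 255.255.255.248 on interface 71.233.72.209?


Binary: 11111111.11111111.11111111.11111000
Count leading 1s
Prefix: /29


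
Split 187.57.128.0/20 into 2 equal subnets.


New prefix = 20 + 1 = 21
Each subnet has 2048 addresses
  187.57.128.0/21
  187.57.136.0/21
Subnets: 187.57.128.0/21, 187.57.136.0/21


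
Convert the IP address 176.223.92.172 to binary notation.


176 = 10110000
223 = 11011111
92 = 01011100
172 = 10101100
Binary: 10110000.11011111.01011100.10101100


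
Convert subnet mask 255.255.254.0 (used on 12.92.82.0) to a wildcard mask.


Subnet mask: 255.255.254.0
Wildcard = 255.255.255.255 - subnet mask
255 - 255 = 0
255 - 255 = 0
255 - 254 = 1
255 - 0 = 255
Wildcard: 0.0.1.255


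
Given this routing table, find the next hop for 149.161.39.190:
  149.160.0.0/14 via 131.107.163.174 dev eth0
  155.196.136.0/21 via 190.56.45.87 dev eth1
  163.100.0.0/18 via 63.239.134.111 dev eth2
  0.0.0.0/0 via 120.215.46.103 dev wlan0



Longest prefix match for 149.161.39.190:
  /14 149.160.0.0: MATCH
  /21 155.196.136.0: no
  /18 163.100.0.0: no
  /0 0.0.0.0: MATCH
Selected: next-hop 131.107.163.174 via eth0 (matched /14)


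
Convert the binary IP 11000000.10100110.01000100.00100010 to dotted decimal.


11000000 = 192
10100110 = 166
01000100 = 68
00100010 = 34
IP: 192.166.68.34


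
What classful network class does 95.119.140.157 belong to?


First octet: 95
Binary: 01011111
0xxxxxxx -> Class A (1-126)
Class A, default mask 255.0.0.0 (/8)


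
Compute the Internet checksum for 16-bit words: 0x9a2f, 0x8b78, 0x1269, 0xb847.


Sum all words (with carry folding):
+ 0x9a2f = 0x9a2f
+ 0x8b78 = 0x25a8
+ 0x1269 = 0x3811
+ 0xb847 = 0xf058
One's complement: ~0xf058
Checksum = 0x0fa7


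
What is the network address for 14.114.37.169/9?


IP:   00001110.01110010.00100101.10101001
Mask: 11111111.10000000.00000000.00000000
AND operation:
Net:  00001110.00000000.00000000.00000000
Network: 14.0.0.0/9


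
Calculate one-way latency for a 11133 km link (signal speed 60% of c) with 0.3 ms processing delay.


Speed = 0.6 * 3e5 km/s = 180000 km/s
Propagation delay = 11133 / 180000 = 0.0619 s = 61.85 ms
Processing delay = 0.3 ms
Total one-way latency = 62.15 ms


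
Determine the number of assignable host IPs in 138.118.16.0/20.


Host bits = 32 - 20 = 12
Total addresses = 2^12 = 4096
Usable = total - 2 (network and broadcast)
Usable hosts: 4094


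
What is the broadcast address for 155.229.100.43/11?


Network: 155.224.0.0/11
Host bits = 21
Set all host bits to 1:
Broadcast: 155.255.255.255


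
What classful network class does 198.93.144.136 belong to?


First octet: 198
Binary: 11000110
110xxxxx -> Class C (192-223)
Class C, default mask 255.255.255.0 (/24)


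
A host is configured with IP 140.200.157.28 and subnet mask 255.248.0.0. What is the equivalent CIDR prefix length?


Binary: 11111111.11111000.00000000.00000000
Count leading 1s
Prefix: /13


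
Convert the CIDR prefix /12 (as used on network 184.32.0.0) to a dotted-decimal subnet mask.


/12 means 12 network bits, 20 host bits
Binary: 11111111111100000000000000000000
Mask: 255.240.0.0


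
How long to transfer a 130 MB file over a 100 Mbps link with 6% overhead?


Effective throughput = 100 * (1 - 6/100) = 94 Mbps
File size in Mb = 130 * 8 = 1040 Mb
Time = 1040 / 94
Time = 11.0638 seconds


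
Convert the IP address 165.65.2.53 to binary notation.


165 = 10100101
65 = 01000001
2 = 00000010
53 = 00110101
Binary: 10100101.01000001.00000010.00110101


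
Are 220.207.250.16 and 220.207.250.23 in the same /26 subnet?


Mask: 255.255.255.192
220.207.250.16 AND mask = 220.207.250.0
220.207.250.23 AND mask = 220.207.250.0
Yes, same subnet (220.207.250.0)


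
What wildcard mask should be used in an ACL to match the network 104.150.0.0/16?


Subnet mask: 255.255.0.0
Wildcard = 255.255.255.255 - subnet mask
255 - 255 = 0
255 - 255 = 0
255 - 0 = 255
255 - 0 = 255
Wildcard: 0.0.255.255


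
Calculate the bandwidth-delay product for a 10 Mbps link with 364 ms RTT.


BDP = bandwidth * RTT
= 10 Mbps * 364 ms
= 10 * 1e6 * 364 / 1000 bits
= 3640000 bits
= 455000 bytes
= 444.3359 KB
BDP = 3640000 bits (455000 bytes)


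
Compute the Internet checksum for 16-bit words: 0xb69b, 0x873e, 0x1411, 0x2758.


Sum all words (with carry folding):
+ 0xb69b = 0xb69b
+ 0x873e = 0x3dda
+ 0x1411 = 0x51eb
+ 0x2758 = 0x7943
One's complement: ~0x7943
Checksum = 0x86bc


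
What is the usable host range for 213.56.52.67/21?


Network: 213.56.48.0
Broadcast: 213.56.55.255
First usable = network + 1
Last usable = broadcast - 1
Range: 213.56.48.1 to 213.56.55.254


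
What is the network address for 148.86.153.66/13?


IP:   10010100.01010110.10011001.01000010
Mask: 11111111.11111000.00000000.00000000
AND operation:
Net:  10010100.01010000.00000000.00000000
Network: 148.80.0.0/13


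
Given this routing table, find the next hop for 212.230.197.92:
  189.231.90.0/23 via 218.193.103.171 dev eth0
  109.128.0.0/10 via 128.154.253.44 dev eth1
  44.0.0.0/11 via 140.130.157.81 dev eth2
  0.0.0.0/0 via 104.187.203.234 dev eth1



Longest prefix match for 212.230.197.92:
  /23 189.231.90.0: no
  /10 109.128.0.0: no
  /11 44.0.0.0: no
  /0 0.0.0.0: MATCH
Selected: next-hop 104.187.203.234 via eth1 (matched /0)


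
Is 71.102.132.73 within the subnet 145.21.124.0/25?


Subnet network: 145.21.124.0
Test IP AND mask: 71.102.132.0
No, 71.102.132.73 is not in 145.21.124.0/25


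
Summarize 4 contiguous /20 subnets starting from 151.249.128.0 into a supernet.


Original prefix: /20
Number of subnets: 4 = 2^2
New prefix = 20 - 2 = 18
Supernet: 151.249.128.0/18


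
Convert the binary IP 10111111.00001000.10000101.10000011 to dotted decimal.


10111111 = 191
00001000 = 8
10000101 = 133
10000011 = 131
IP: 191.8.133.131


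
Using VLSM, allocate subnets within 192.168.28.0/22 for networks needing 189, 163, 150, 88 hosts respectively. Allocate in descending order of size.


189 hosts -> /24 (254 usable): 192.168.28.0/24
163 hosts -> /24 (254 usable): 192.168.29.0/24
150 hosts -> /24 (254 usable): 192.168.30.0/24
88 hosts -> /25 (126 usable): 192.168.31.0/25
Allocation: 192.168.28.0/24 (189 hosts, 254 usable); 192.168.29.0/24 (163 hosts, 254 usable); 192.168.30.0/24 (150 hosts, 254 usable); 192.168.31.0/25 (88 hosts, 126 usable)


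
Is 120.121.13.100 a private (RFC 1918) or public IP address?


RFC 1918 private ranges:
  10.0.0.0/8 (10.0.0.0 - 10.255.255.255)
  172.16.0.0/12 (172.16.0.0 - 172.31.255.255)
  192.168.0.0/16 (192.168.0.0 - 192.168.255.255)
Public (not in any RFC 1918 range)


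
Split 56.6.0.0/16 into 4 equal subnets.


New prefix = 16 + 2 = 18
Each subnet has 16384 addresses
  56.6.0.0/18
  56.6.64.0/18
  56.6.128.0/18
  56.6.192.0/18
Subnets: 56.6.0.0/18, 56.6.64.0/18, 56.6.128.0/18, 56.6.192.0/18


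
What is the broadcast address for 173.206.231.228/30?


Network: 173.206.231.228/30
Host bits = 2
Set all host bits to 1:
Broadcast: 173.206.231.231


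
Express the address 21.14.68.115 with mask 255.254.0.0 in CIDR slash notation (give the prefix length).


Binary: 11111111.11111110.00000000.00000000
Count leading 1s
Prefix: /15


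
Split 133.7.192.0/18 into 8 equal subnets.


New prefix = 18 + 3 = 21
Each subnet has 2048 addresses
  133.7.192.0/21
  133.7.200.0/21
  133.7.208.0/21
  133.7.216.0/21
  133.7.224.0/21
  133.7.232.0/21
  133.7.240.0/21
  133.7.248.0/21
Subnets: 133.7.192.0/21, 133.7.200.0/21, 133.7.208.0/21, 133.7.216.0/21, 133.7.224.0/21, 133.7.232.0/21, 133.7.240.0/21, 133.7.248.0/21


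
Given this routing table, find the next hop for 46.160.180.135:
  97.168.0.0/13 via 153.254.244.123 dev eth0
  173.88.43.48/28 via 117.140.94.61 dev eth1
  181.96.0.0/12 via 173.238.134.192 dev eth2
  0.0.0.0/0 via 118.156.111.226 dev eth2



Longest prefix match for 46.160.180.135:
  /13 97.168.0.0: no
  /28 173.88.43.48: no
  /12 181.96.0.0: no
  /0 0.0.0.0: MATCH
Selected: next-hop 118.156.111.226 via eth2 (matched /0)


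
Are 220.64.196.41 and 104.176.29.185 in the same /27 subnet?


Mask: 255.255.255.224
220.64.196.41 AND mask = 220.64.196.32
104.176.29.185 AND mask = 104.176.29.160
No, different subnets (220.64.196.32 vs 104.176.29.160)


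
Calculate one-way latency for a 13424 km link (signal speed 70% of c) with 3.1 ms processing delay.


Speed = 0.7 * 3e5 km/s = 210000 km/s
Propagation delay = 13424 / 210000 = 0.0639 s = 63.9238 ms
Processing delay = 3.1 ms
Total one-way latency = 67.0238 ms


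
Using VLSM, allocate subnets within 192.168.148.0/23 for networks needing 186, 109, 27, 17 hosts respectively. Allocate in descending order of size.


186 hosts -> /24 (254 usable): 192.168.148.0/24
109 hosts -> /25 (126 usable): 192.168.149.0/25
27 hosts -> /27 (30 usable): 192.168.149.128/27
17 hosts -> /27 (30 usable): 192.168.149.160/27
Allocation: 192.168.148.0/24 (186 hosts, 254 usable); 192.168.149.0/25 (109 hosts, 126 usable); 192.168.149.128/27 (27 hosts, 30 usable); 192.168.149.160/27 (17 hosts, 30 usable)


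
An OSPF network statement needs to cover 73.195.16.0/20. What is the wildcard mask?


Subnet mask: 255.255.240.0
Wildcard = 255.255.255.255 - subnet mask
255 - 255 = 0
255 - 255 = 0
255 - 240 = 15
255 - 0 = 255
Wildcard: 0.0.15.255


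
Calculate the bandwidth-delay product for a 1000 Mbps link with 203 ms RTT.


BDP = bandwidth * RTT
= 1000 Mbps * 203 ms
= 1000 * 1e6 * 203 / 1000 bits
= 203000000 bits
= 25375000 bytes
= 24780.2734 KB
BDP = 203000000 bits (25375000 bytes)


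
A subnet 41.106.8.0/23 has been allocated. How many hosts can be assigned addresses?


Host bits = 32 - 23 = 9
Total addresses = 2^9 = 512
Usable = total - 2 (network and broadcast)
Usable hosts: 510


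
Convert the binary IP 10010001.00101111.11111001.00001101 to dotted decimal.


10010001 = 145
00101111 = 47
11111001 = 249
00001101 = 13
IP: 145.47.249.13


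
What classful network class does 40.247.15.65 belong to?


First octet: 40
Binary: 00101000
0xxxxxxx -> Class A (1-126)
Class A, default mask 255.0.0.0 (/8)


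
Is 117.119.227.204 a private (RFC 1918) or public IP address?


RFC 1918 private ranges:
  10.0.0.0/8 (10.0.0.0 - 10.255.255.255)
  172.16.0.0/12 (172.16.0.0 - 172.31.255.255)
  192.168.0.0/16 (192.168.0.0 - 192.168.255.255)
Public (not in any RFC 1918 range)


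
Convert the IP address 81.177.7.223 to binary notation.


81 = 01010001
177 = 10110001
7 = 00000111
223 = 11011111
Binary: 01010001.10110001.00000111.11011111


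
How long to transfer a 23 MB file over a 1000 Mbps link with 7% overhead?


Effective throughput = 1000 * (1 - 7/100) = 930.0 Mbps
File size in Mb = 23 * 8 = 184 Mb
Time = 184 / 930.0
Time = 0.1978 seconds


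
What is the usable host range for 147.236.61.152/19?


Network: 147.236.32.0
Broadcast: 147.236.63.255
First usable = network + 1
Last usable = broadcast - 1
Range: 147.236.32.1 to 147.236.63.254


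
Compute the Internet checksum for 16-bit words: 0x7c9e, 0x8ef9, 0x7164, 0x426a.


Sum all words (with carry folding):
+ 0x7c9e = 0x7c9e
+ 0x8ef9 = 0x0b98
+ 0x7164 = 0x7cfc
+ 0x426a = 0xbf66
One's complement: ~0xbf66
Checksum = 0x4099


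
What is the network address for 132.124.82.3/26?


IP:   10000100.01111100.01010010.00000011
Mask: 11111111.11111111.11111111.11000000
AND operation:
Net:  10000100.01111100.01010010.00000000
Network: 132.124.82.0/26


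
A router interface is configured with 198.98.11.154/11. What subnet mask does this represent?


/11 means 11 network bits, 21 host bits
Binary: 11111111111000000000000000000000
Mask: 255.224.0.0


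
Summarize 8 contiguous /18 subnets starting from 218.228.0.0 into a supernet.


Original prefix: /18
Number of subnets: 8 = 2^3
New prefix = 18 - 3 = 15
Supernet: 218.228.0.0/15


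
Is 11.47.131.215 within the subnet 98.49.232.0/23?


Subnet network: 98.49.232.0
Test IP AND mask: 11.47.130.0
No, 11.47.131.215 is not in 98.49.232.0/23


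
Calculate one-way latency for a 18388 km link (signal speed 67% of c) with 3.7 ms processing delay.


Speed = 0.67 * 3e5 km/s = 201000 km/s
Propagation delay = 18388 / 201000 = 0.0915 s = 91.4826 ms
Processing delay = 3.7 ms
Total one-way latency = 95.1826 ms


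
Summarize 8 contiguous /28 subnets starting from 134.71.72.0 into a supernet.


Original prefix: /28
Number of subnets: 8 = 2^3
New prefix = 28 - 3 = 25
Supernet: 134.71.72.0/25


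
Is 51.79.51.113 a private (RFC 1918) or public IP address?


RFC 1918 private ranges:
  10.0.0.0/8 (10.0.0.0 - 10.255.255.255)
  172.16.0.0/12 (172.16.0.0 - 172.31.255.255)
  192.168.0.0/16 (192.168.0.0 - 192.168.255.255)
Public (not in any RFC 1918 range)


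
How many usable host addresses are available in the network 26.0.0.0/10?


Host bits = 32 - 10 = 22
Total addresses = 2^22 = 4194304
Usable = total - 2 (network and broadcast)
Usable hosts: 4194302


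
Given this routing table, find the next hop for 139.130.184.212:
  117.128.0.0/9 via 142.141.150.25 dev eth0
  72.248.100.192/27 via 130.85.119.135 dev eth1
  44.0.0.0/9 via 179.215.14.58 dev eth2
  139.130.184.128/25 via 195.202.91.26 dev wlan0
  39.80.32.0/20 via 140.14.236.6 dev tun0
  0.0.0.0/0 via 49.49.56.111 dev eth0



Longest prefix match for 139.130.184.212:
  /9 117.128.0.0: no
  /27 72.248.100.192: no
  /9 44.0.0.0: no
  /25 139.130.184.128: MATCH
  /20 39.80.32.0: no
  /0 0.0.0.0: MATCH
Selected: next-hop 195.202.91.26 via wlan0 (matched /25)


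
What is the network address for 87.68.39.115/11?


IP:   01010111.01000100.00100111.01110011
Mask: 11111111.11100000.00000000.00000000
AND operation:
Net:  01010111.01000000.00000000.00000000
Network: 87.64.0.0/11


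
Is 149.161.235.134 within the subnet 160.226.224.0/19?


Subnet network: 160.226.224.0
Test IP AND mask: 149.161.224.0
No, 149.161.235.134 is not in 160.226.224.0/19


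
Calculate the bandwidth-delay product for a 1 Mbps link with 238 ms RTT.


BDP = bandwidth * RTT
= 1 Mbps * 238 ms
= 1 * 1e6 * 238 / 1000 bits
= 238000 bits
= 29750 bytes
= 29.0527 KB
BDP = 238000 bits (29750 bytes)


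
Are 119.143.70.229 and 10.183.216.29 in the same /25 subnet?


Mask: 255.255.255.128
119.143.70.229 AND mask = 119.143.70.128
10.183.216.29 AND mask = 10.183.216.0
No, different subnets (119.143.70.128 vs 10.183.216.0)


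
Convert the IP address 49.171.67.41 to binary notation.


49 = 00110001
171 = 10101011
67 = 01000011
41 = 00101001
Binary: 00110001.10101011.01000011.00101001


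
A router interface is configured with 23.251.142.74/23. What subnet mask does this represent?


/23 means 23 network bits, 9 host bits
Binary: 11111111111111111111111000000000
Mask: 255.255.254.0


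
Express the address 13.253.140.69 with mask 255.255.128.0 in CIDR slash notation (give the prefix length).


Binary: 11111111.11111111.10000000.00000000
Count leading 1s
Prefix: /17


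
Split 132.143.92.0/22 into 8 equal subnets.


New prefix = 22 + 3 = 25
Each subnet has 128 addresses
  132.143.92.0/25
  132.143.92.128/25
  132.143.93.0/25
  132.143.93.128/25
  132.143.94.0/25
  132.143.94.128/25
  132.143.95.0/25
  132.143.95.128/25
Subnets: 132.143.92.0/25, 132.143.92.128/25, 132.143.93.0/25, 132.143.93.128/25, 132.143.94.0/25, 132.143.94.128/25, 132.143.95.0/25, 132.143.95.128/25


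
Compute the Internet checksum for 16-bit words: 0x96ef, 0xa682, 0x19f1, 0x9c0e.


Sum all words (with carry folding):
+ 0x96ef = 0x96ef
+ 0xa682 = 0x3d72
+ 0x19f1 = 0x5763
+ 0x9c0e = 0xf371
One's complement: ~0xf371
Checksum = 0x0c8e


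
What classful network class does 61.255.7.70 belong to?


First octet: 61
Binary: 00111101
0xxxxxxx -> Class A (1-126)
Class A, default mask 255.0.0.0 (/8)


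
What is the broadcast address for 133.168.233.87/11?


Network: 133.160.0.0/11
Host bits = 21
Set all host bits to 1:
Broadcast: 133.191.255.255


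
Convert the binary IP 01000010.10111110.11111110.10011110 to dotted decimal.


01000010 = 66
10111110 = 190
11111110 = 254
10011110 = 158
IP: 66.190.254.158


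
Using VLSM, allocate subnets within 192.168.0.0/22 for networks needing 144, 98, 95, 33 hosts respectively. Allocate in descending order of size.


144 hosts -> /24 (254 usable): 192.168.0.0/24
98 hosts -> /25 (126 usable): 192.168.1.0/25
95 hosts -> /25 (126 usable): 192.168.1.128/25
33 hosts -> /26 (62 usable): 192.168.2.0/26
Allocation: 192.168.0.0/24 (144 hosts, 254 usable); 192.168.1.0/25 (98 hosts, 126 usable); 192.168.1.128/25 (95 hosts, 126 usable); 192.168.2.0/26 (33 hosts, 62 usable)


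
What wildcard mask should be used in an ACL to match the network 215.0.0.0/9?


Subnet mask: 255.128.0.0
Wildcard = 255.255.255.255 - subnet mask
255 - 255 = 0
255 - 128 = 127
255 - 0 = 255
255 - 0 = 255
Wildcard: 0.127.255.255


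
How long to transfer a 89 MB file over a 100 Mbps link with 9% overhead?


Effective throughput = 100 * (1 - 9/100) = 91 Mbps
File size in Mb = 89 * 8 = 712 Mb
Time = 712 / 91
Time = 7.8242 seconds


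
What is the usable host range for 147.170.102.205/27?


Network: 147.170.102.192
Broadcast: 147.170.102.223
First usable = network + 1
Last usable = broadcast - 1
Range: 147.170.102.193 to 147.170.102.222


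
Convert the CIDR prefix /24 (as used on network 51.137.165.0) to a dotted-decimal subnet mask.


/24 means 24 network bits, 8 host bits
Binary: 11111111111111111111111100000000
Mask: 255.255.255.0


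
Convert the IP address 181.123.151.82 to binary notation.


181 = 10110101
123 = 01111011
151 = 10010111
82 = 01010010
Binary: 10110101.01111011.10010111.01010010


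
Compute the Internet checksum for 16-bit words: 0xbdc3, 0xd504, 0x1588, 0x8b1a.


Sum all words (with carry folding):
+ 0xbdc3 = 0xbdc3
+ 0xd504 = 0x92c8
+ 0x1588 = 0xa850
+ 0x8b1a = 0x336b
One's complement: ~0x336b
Checksum = 0xcc94


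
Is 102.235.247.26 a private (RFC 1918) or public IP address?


RFC 1918 private ranges:
  10.0.0.0/8 (10.0.0.0 - 10.255.255.255)
  172.16.0.0/12 (172.16.0.0 - 172.31.255.255)
  192.168.0.0/16 (192.168.0.0 - 192.168.255.255)
Public (not in any RFC 1918 range)


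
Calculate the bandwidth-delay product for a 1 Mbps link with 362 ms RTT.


BDP = bandwidth * RTT
= 1 Mbps * 362 ms
= 1 * 1e6 * 362 / 1000 bits
= 362000 bits
= 45250 bytes
= 44.1895 KB
BDP = 362000 bits (45250 bytes)


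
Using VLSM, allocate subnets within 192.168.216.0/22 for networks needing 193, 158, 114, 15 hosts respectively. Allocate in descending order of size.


193 hosts -> /24 (254 usable): 192.168.216.0/24
158 hosts -> /24 (254 usable): 192.168.217.0/24
114 hosts -> /25 (126 usable): 192.168.218.0/25
15 hosts -> /27 (30 usable): 192.168.218.128/27
Allocation: 192.168.216.0/24 (193 hosts, 254 usable); 192.168.217.0/24 (158 hosts, 254 usable); 192.168.218.0/25 (114 hosts, 126 usable); 192.168.218.128/27 (15 hosts, 30 usable)


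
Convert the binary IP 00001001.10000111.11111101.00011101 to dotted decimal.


00001001 = 9
10000111 = 135
11111101 = 253
00011101 = 29
IP: 9.135.253.29


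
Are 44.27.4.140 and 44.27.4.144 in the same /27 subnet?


Mask: 255.255.255.224
44.27.4.140 AND mask = 44.27.4.128
44.27.4.144 AND mask = 44.27.4.128
Yes, same subnet (44.27.4.128)


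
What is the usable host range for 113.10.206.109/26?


Network: 113.10.206.64
Broadcast: 113.10.206.127
First usable = network + 1
Last usable = broadcast - 1
Range: 113.10.206.65 to 113.10.206.126


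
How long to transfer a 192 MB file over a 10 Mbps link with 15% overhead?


Effective throughput = 10 * (1 - 15/100) = 8.5 Mbps
File size in Mb = 192 * 8 = 1536 Mb
Time = 1536 / 8.5
Time = 180.7059 seconds


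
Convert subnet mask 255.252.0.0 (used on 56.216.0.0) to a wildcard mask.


Subnet mask: 255.252.0.0
Wildcard = 255.255.255.255 - subnet mask
255 - 255 = 0
255 - 252 = 3
255 - 0 = 255
255 - 0 = 255
Wildcard: 0.3.255.255


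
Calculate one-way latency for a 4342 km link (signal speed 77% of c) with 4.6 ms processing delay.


Speed = 0.77 * 3e5 km/s = 231000 km/s
Propagation delay = 4342 / 231000 = 0.0188 s = 18.7965 ms
Processing delay = 4.6 ms
Total one-way latency = 23.3965 ms


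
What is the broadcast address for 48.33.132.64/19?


Network: 48.33.128.0/19
Host bits = 13
Set all host bits to 1:
Broadcast: 48.33.159.255


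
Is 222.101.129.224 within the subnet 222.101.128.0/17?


Subnet network: 222.101.128.0
Test IP AND mask: 222.101.128.0
Yes, 222.101.129.224 is in 222.101.128.0/17


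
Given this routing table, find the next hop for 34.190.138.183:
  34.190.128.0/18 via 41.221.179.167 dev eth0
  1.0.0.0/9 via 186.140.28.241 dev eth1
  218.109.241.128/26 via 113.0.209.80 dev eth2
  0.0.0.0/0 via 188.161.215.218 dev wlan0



Longest prefix match for 34.190.138.183:
  /18 34.190.128.0: MATCH
  /9 1.0.0.0: no
  /26 218.109.241.128: no
  /0 0.0.0.0: MATCH
Selected: next-hop 41.221.179.167 via eth0 (matched /18)


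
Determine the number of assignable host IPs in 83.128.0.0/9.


Host bits = 32 - 9 = 23
Total addresses = 2^23 = 8388608
Usable = total - 2 (network and broadcast)
Usable hosts: 8388606


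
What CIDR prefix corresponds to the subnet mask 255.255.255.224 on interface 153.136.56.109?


Binary: 11111111.11111111.11111111.11100000
Count leading 1s
Prefix: /27


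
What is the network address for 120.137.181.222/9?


IP:   01111000.10001001.10110101.11011110
Mask: 11111111.10000000.00000000.00000000
AND operation:
Net:  01111000.10000000.00000000.00000000
Network: 120.128.0.0/9


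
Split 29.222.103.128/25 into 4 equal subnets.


New prefix = 25 + 2 = 27
Each subnet has 32 addresses
  29.222.103.128/27
  29.222.103.160/27
  29.222.103.192/27
  29.222.103.224/27
Subnets: 29.222.103.128/27, 29.222.103.160/27, 29.222.103.192/27, 29.222.103.224/27


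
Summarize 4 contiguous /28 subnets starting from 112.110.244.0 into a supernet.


Original prefix: /28
Number of subnets: 4 = 2^2
New prefix = 28 - 2 = 26
Supernet: 112.110.244.0/26


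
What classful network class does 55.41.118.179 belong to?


First octet: 55
Binary: 00110111
0xxxxxxx -> Class A (1-126)
Class A, default mask 255.0.0.0 (/8)


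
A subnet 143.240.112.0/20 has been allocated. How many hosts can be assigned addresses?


Host bits = 32 - 20 = 12
Total addresses = 2^12 = 4096
Usable = total - 2 (network and broadcast)
Usable hosts: 4094


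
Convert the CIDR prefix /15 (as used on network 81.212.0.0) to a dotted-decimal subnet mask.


/15 means 15 network bits, 17 host bits
Binary: 11111111111111100000000000000000
Mask: 255.254.0.0


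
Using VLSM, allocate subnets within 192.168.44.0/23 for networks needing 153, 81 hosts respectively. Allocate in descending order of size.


153 hosts -> /24 (254 usable): 192.168.44.0/24
81 hosts -> /25 (126 usable): 192.168.45.0/25
Allocation: 192.168.44.0/24 (153 hosts, 254 usable); 192.168.45.0/25 (81 hosts, 126 usable)


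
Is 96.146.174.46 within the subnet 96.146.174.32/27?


Subnet network: 96.146.174.32
Test IP AND mask: 96.146.174.32
Yes, 96.146.174.46 is in 96.146.174.32/27


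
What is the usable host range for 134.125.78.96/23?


Network: 134.125.78.0
Broadcast: 134.125.79.255
First usable = network + 1
Last usable = broadcast - 1
Range: 134.125.78.1 to 134.125.79.254


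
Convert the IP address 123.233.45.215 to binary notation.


123 = 01111011
233 = 11101001
45 = 00101101
215 = 11010111
Binary: 01111011.11101001.00101101.11010111


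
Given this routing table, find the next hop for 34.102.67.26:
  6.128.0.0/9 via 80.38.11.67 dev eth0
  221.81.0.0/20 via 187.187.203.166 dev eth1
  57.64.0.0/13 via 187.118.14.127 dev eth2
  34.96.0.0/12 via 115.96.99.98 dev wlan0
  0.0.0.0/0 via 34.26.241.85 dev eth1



Longest prefix match for 34.102.67.26:
  /9 6.128.0.0: no
  /20 221.81.0.0: no
  /13 57.64.0.0: no
  /12 34.96.0.0: MATCH
  /0 0.0.0.0: MATCH
Selected: next-hop 115.96.99.98 via wlan0 (matched /12)


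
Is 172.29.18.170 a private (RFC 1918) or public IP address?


RFC 1918 private ranges:
  10.0.0.0/8 (10.0.0.0 - 10.255.255.255)
  172.16.0.0/12 (172.16.0.0 - 172.31.255.255)
  192.168.0.0/16 (192.168.0.0 - 192.168.255.255)
Private (in 172.16.0.0/12)


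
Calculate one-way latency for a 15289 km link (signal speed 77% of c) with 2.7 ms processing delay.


Speed = 0.77 * 3e5 km/s = 231000 km/s
Propagation delay = 15289 / 231000 = 0.0662 s = 66.1861 ms
Processing delay = 2.7 ms
Total one-way latency = 68.8861 ms


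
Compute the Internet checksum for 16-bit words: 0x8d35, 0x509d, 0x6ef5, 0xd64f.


Sum all words (with carry folding):
+ 0x8d35 = 0x8d35
+ 0x509d = 0xddd2
+ 0x6ef5 = 0x4cc8
+ 0xd64f = 0x2318
One's complement: ~0x2318
Checksum = 0xdce7


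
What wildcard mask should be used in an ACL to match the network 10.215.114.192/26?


Subnet mask: 255.255.255.192
Wildcard = 255.255.255.255 - subnet mask
255 - 255 = 0
255 - 255 = 0
255 - 255 = 0
255 - 192 = 63
Wildcard: 0.0.0.63


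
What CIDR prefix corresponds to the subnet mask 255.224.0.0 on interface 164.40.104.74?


Binary: 11111111.11100000.00000000.00000000
Count leading 1s
Prefix: /11


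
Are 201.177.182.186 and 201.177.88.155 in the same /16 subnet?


Mask: 255.255.0.0
201.177.182.186 AND mask = 201.177.0.0
201.177.88.155 AND mask = 201.177.0.0
Yes, same subnet (201.177.0.0)


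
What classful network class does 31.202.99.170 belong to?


First octet: 31
Binary: 00011111
0xxxxxxx -> Class A (1-126)
Class A, default mask 255.0.0.0 (/8)


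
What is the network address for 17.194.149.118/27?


IP:   00010001.11000010.10010101.01110110
Mask: 11111111.11111111.11111111.11100000
AND operation:
Net:  00010001.11000010.10010101.01100000
Network: 17.194.149.96/27


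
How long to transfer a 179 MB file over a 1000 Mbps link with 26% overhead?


Effective throughput = 1000 * (1 - 26/100) = 740 Mbps
File size in Mb = 179 * 8 = 1432 Mb
Time = 1432 / 740
Time = 1.9351 seconds


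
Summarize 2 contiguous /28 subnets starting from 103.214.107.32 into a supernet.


Original prefix: /28
Number of subnets: 2 = 2^1
New prefix = 28 - 1 = 27
Supernet: 103.214.107.32/27


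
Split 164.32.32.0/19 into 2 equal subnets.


New prefix = 19 + 1 = 20
Each subnet has 4096 addresses
  164.32.32.0/20
  164.32.48.0/20
Subnets: 164.32.32.0/20, 164.32.48.0/20


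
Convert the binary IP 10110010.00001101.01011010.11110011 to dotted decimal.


10110010 = 178
00001101 = 13
01011010 = 90
11110011 = 243
IP: 178.13.90.243


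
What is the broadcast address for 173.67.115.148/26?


Network: 173.67.115.128/26
Host bits = 6
Set all host bits to 1:
Broadcast: 173.67.115.191


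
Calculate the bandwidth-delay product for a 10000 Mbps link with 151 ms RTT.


BDP = bandwidth * RTT
= 10000 Mbps * 151 ms
= 10000 * 1e6 * 151 / 1000 bits
= 1510000000 bits
= 188750000 bytes
= 184326.1719 KB
BDP = 1510000000 bits (188750000 bytes)


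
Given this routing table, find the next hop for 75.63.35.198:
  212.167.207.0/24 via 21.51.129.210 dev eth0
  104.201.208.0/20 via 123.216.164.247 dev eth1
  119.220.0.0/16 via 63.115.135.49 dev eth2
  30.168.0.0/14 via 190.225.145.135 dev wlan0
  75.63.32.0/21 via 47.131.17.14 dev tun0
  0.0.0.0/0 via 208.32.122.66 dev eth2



Longest prefix match for 75.63.35.198:
  /24 212.167.207.0: no
  /20 104.201.208.0: no
  /16 119.220.0.0: no
  /14 30.168.0.0: no
  /21 75.63.32.0: MATCH
  /0 0.0.0.0: MATCH
Selected: next-hop 47.131.17.14 via tun0 (matched /21)


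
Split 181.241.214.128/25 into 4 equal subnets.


New prefix = 25 + 2 = 27
Each subnet has 32 addresses
  181.241.214.128/27
  181.241.214.160/27
  181.241.214.192/27
  181.241.214.224/27
Subnets: 181.241.214.128/27, 181.241.214.160/27, 181.241.214.192/27, 181.241.214.224/27


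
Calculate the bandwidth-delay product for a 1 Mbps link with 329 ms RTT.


BDP = bandwidth * RTT
= 1 Mbps * 329 ms
= 1 * 1e6 * 329 / 1000 bits
= 329000 bits
= 41125 bytes
= 40.1611 KB
BDP = 329000 bits (41125 bytes)


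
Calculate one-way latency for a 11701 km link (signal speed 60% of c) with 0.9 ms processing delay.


Speed = 0.6 * 3e5 km/s = 180000 km/s
Propagation delay = 11701 / 180000 = 0.065 s = 65.0056 ms
Processing delay = 0.9 ms
Total one-way latency = 65.9056 ms


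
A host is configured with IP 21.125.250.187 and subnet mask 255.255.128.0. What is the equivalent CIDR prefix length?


Binary: 11111111.11111111.10000000.00000000
Count leading 1s
Prefix: /17


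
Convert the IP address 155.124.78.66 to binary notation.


155 = 10011011
124 = 01111100
78 = 01001110
66 = 01000010
Binary: 10011011.01111100.01001110.01000010


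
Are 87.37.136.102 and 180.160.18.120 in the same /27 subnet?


Mask: 255.255.255.224
87.37.136.102 AND mask = 87.37.136.96
180.160.18.120 AND mask = 180.160.18.96
No, different subnets (87.37.136.96 vs 180.160.18.96)


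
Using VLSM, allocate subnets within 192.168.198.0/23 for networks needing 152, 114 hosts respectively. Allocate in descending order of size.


152 hosts -> /24 (254 usable): 192.168.198.0/24
114 hosts -> /25 (126 usable): 192.168.199.0/25
Allocation: 192.168.198.0/24 (152 hosts, 254 usable); 192.168.199.0/25 (114 hosts, 126 usable)


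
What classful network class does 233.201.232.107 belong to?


First octet: 233
Binary: 11101001
1110xxxx -> Class D (224-239)
Class D (multicast), default mask N/A


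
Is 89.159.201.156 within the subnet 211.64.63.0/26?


Subnet network: 211.64.63.0
Test IP AND mask: 89.159.201.128
No, 89.159.201.156 is not in 211.64.63.0/26


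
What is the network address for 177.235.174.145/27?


IP:   10110001.11101011.10101110.10010001
Mask: 11111111.11111111.11111111.11100000
AND operation:
Net:  10110001.11101011.10101110.10000000
Network: 177.235.174.128/27


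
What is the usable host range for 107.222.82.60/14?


Network: 107.220.0.0
Broadcast: 107.223.255.255
First usable = network + 1
Last usable = broadcast - 1
Range: 107.220.0.1 to 107.223.255.254


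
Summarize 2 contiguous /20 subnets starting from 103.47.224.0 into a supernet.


Original prefix: /20
Number of subnets: 2 = 2^1
New prefix = 20 - 1 = 19
Supernet: 103.47.224.0/19


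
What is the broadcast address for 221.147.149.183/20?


Network: 221.147.144.0/20
Host bits = 12
Set all host bits to 1:
Broadcast: 221.147.159.255


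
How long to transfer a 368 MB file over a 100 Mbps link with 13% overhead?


Effective throughput = 100 * (1 - 13/100) = 87 Mbps
File size in Mb = 368 * 8 = 2944 Mb
Time = 2944 / 87
Time = 33.8391 seconds


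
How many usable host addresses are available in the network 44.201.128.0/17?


Host bits = 32 - 17 = 15
Total addresses = 2^15 = 32768
Usable = total - 2 (network and broadcast)
Usable hosts: 32766


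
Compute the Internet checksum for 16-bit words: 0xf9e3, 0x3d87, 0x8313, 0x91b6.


Sum all words (with carry folding):
+ 0xf9e3 = 0xf9e3
+ 0x3d87 = 0x376b
+ 0x8313 = 0xba7e
+ 0x91b6 = 0x4c35
One's complement: ~0x4c35
Checksum = 0xb3ca


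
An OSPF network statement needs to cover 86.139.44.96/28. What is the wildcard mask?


Subnet mask: 255.255.255.240
Wildcard = 255.255.255.255 - subnet mask
255 - 255 = 0
255 - 255 = 0
255 - 255 = 0
255 - 240 = 15
Wildcard: 0.0.0.15


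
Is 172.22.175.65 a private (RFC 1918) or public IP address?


RFC 1918 private ranges:
  10.0.0.0/8 (10.0.0.0 - 10.255.255.255)
  172.16.0.0/12 (172.16.0.0 - 172.31.255.255)
  192.168.0.0/16 (192.168.0.0 - 192.168.255.255)
Private (in 172.16.0.0/12)


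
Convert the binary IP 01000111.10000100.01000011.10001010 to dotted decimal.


01000111 = 71
10000100 = 132
01000011 = 67
10001010 = 138
IP: 71.132.67.138


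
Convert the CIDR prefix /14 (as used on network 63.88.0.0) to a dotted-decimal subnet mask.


/14 means 14 network bits, 18 host bits
Binary: 11111111111111000000000000000000
Mask: 255.252.0.0


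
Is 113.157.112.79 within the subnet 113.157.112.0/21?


Subnet network: 113.157.112.0
Test IP AND mask: 113.157.112.0
Yes, 113.157.112.79 is in 113.157.112.0/21


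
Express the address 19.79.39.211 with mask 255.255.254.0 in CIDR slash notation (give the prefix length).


Binary: 11111111.11111111.11111110.00000000
Count leading 1s
Prefix: /23


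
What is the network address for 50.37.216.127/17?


IP:   00110010.00100101.11011000.01111111
Mask: 11111111.11111111.10000000.00000000
AND operation:
Net:  00110010.00100101.10000000.00000000
Network: 50.37.128.0/17


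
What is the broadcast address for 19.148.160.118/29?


Network: 19.148.160.112/29
Host bits = 3
Set all host bits to 1:
Broadcast: 19.148.160.119


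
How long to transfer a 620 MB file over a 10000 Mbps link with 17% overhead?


Effective throughput = 10000 * (1 - 17/100) = 8300 Mbps
File size in Mb = 620 * 8 = 4960 Mb
Time = 4960 / 8300
Time = 0.5976 seconds


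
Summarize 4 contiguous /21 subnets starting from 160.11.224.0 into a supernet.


Original prefix: /21
Number of subnets: 4 = 2^2
New prefix = 21 - 2 = 19
Supernet: 160.11.224.0/19


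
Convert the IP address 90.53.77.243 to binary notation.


90 = 01011010
53 = 00110101
77 = 01001101
243 = 11110011
Binary: 01011010.00110101.01001101.11110011


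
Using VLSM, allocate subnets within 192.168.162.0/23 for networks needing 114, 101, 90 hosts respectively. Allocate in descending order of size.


114 hosts -> /25 (126 usable): 192.168.162.0/25
101 hosts -> /25 (126 usable): 192.168.162.128/25
90 hosts -> /25 (126 usable): 192.168.163.0/25
Allocation: 192.168.162.0/25 (114 hosts, 126 usable); 192.168.162.128/25 (101 hosts, 126 usable); 192.168.163.0/25 (90 hosts, 126 usable)
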